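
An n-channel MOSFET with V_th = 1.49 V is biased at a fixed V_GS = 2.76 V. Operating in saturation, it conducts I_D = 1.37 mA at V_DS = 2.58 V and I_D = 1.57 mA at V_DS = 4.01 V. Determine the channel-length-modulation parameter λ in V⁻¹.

λ = 0.139 V⁻¹

With V_GS fixed, I_D ∝ (1 + λ V_DS) in saturation, so I_D2/I_D1 = (1 + λ V_DS2)/(1 + λ V_DS1).
1.57/1.37 = 1.146 = (1 + 4.01 λ)/(1 + 2.58 λ).
Solving: λ (I_D1 V_DS2 − I_D2 V_DS1) = I_D2 − I_D1, so λ = (1.57 − 1.37) / (1.37 × 4.01 − 1.57 × 2.58) = 0.2 / 1.44 = 0.139 V⁻¹.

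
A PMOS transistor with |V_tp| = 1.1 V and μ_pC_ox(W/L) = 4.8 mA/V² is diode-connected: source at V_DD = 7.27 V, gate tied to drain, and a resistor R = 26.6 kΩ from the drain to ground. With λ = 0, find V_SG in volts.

With gate tied to drain, V_SG = V_SD ≥ V_SG − |V_tp|, so the device is in saturation.
KCL at the drain: ½ k_p (V_SG − |V_tp|)² = (V_DD − V_SG)/R.
Let x = V_SG − 1.1. Then 63.8 x² + x − 6.17 = 0, giving x = 0.303 V (positive root), so V_SG = 1.4 V.
I_D = (V_DD − V_SG)/R = (7.27 − 1.4) / 26.6 = 0.221 mA.

V_SG = 1.40 V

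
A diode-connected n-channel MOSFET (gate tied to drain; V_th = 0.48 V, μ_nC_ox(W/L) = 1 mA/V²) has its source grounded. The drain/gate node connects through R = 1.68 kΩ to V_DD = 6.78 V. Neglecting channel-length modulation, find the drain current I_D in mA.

With gate tied to drain, V_GS = V_DS ≥ V_GS − V_th, so the device is in saturation.
KCL at the drain: ½ k_n (V_GS − V_th)² = (V_DD − V_GS)/R.
Let x = V_GS − 0.48. Then 0.84 x² + x − 6.3 = 0, giving x = 2.21 V (positive root), so V_GS = 2.69 V.
I_D = (V_DD − V_GS)/R = (6.78 − 2.69) / 1.68 = 2.44 mA.

I_D = 2.44 mA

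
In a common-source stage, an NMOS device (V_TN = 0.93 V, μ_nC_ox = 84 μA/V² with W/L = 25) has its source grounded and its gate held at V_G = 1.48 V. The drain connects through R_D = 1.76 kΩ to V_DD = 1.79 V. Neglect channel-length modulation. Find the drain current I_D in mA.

V_GS = V_G = 1.48 V, so V_ov = 1.48 − 0.93 = 0.55 V.
k_n = μ_nC_ox · (W/L) = 2.1 mA/V².
Assume saturation: I_D = ½ k_n V_ov² = 0.5 × 2.1 × 0.55² = 0.318 mA, giving V_DS = V_DD − I_D R_D = 1.79 − 0.318 × 1.76 = 1.23 V.
V_DS = 1.23 V ≥ V_ov = 0.55 V, confirming saturation.

I_D = 0.318 mA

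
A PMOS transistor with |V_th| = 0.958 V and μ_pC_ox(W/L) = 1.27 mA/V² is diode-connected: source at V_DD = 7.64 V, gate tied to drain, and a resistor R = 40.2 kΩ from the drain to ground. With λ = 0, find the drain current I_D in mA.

I_D = 0.154 mA

With gate tied to drain, V_SG = V_SD ≥ V_SG − |V_th|, so the device is in saturation.
KCL at the drain: ½ k_p (V_SG − |V_th|)² = (V_DD − V_SG)/R.
Let x = V_SG − 0.958. Then 25.5 x² + x − 6.682 = 0, giving x = 0.492 V (positive root), so V_SG = 1.45 V.
I_D = (V_DD − V_SG)/R = (7.64 − 1.45) / 40.2 = 0.154 mA.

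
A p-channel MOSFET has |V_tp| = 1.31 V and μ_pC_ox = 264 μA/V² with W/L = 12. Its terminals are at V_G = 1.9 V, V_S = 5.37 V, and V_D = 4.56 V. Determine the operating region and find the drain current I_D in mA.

V_SG = V_S − V_G = 5.37 − 1.9 = 3.47 V; V_SD = V_S − V_D = 5.37 − 4.56 = 0.81 V.
k_p = μ_pC_ox · (W/L) = 3.168 mA/V².
V_ov = V_SG − |V_tp| = 3.47 − 1.31 = 2.16 V.
Since V_SD = 0.81 V < V_ov = 2.16 V, the device is in the triode region.
I_D = k_p [V_ov · V_SD − ½ V_SD²] = 3.168 × [2.16 × 0.81 − 0.5 × 0.81²] = 4.5 mA.

Triode; I_D = 4.50 mA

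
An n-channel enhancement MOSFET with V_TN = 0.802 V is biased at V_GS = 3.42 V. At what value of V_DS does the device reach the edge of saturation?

The boundary between triode and saturation is V_DS = V_GS − V_TN = V_ov.
V_ov = 3.42 − 0.802 = 2.62 V.

V_DS,sat = 2.62 V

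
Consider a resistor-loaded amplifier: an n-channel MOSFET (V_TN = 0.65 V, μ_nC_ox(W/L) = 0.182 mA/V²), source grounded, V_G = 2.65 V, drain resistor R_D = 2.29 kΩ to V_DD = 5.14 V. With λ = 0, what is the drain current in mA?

V_GS = V_G = 2.65 V, so V_ov = 2.65 − 0.65 = 2 V.
Assume saturation: I_D = ½ k_n V_ov² = 0.5 × 0.182 × 2² = 0.364 mA, giving V_DS = V_DD − I_D R_D = 5.14 − 0.364 × 2.29 = 4.31 V.
V_DS = 4.31 V ≥ V_ov = 2 V, confirming saturation.

I_D = 0.364 mA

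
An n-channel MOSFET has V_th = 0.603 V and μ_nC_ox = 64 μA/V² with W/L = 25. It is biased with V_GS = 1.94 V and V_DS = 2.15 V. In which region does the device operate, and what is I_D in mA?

k_n = μ_nC_ox · (W/L) = 1.6 mA/V².
V_ov = V_GS − V_th = 1.94 − 0.603 = 1.34 V.
Since V_DS = 2.15 V ≥ V_ov = 1.34 V, the device is in saturation.
I_D = ½ k_n V_ov² = 0.5 × 1.6 × 1.34² = 1.43 mA.

Saturation; I_D = 1.43 mA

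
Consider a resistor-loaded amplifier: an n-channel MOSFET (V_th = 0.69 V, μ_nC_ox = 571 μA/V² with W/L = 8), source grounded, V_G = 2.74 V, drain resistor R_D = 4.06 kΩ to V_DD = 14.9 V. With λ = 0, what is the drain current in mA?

V_GS = V_G = 2.74 V, so V_ov = 2.74 − 0.69 = 2.05 V.
k_n = μ_nC_ox · (W/L) = 4.568 mA/V².
Assume saturation: I_D = ½ k_n V_ov² = 0.5 × 4.568 × 2.05² = 9.6 mA, giving V_DS = V_DD − I_D R_D = 14.9 − 9.6 × 4.06 = -24.1 V.
But -24.1 V < V_ov = 2.05 V, so the device is actually in triode.
In triode I_D = k_n[V_ov V_DS − ½ V_DS²] and I_D = (V_DD − V_DS)/R_D. Equating: 9.27 V_DS² − 39.02 V_DS + 14.9 = 0, giving V_DS = 0.425 V (the root below V_ov).
I_D = (14.9 − 0.425) / 4.06 = 3.57 mA.

I_D = 3.57 mA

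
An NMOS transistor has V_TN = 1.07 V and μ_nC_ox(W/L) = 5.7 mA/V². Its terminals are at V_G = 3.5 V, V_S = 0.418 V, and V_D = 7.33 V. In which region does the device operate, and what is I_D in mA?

Saturation; I_D = 11.5 mA

V_GS = V_G − V_S = 3.5 − 0.418 = 3.08 V; V_DS = V_D − V_S = 7.33 − 0.418 = 6.91 V.
V_ov = V_GS − V_TN = 3.08 − 1.07 = 2.01 V.
Since V_DS = 6.91 V ≥ V_ov = 2.01 V, the device is in saturation.
I_D = ½ k_n V_ov² = 0.5 × 5.7 × 2.01² = 11.5 mA.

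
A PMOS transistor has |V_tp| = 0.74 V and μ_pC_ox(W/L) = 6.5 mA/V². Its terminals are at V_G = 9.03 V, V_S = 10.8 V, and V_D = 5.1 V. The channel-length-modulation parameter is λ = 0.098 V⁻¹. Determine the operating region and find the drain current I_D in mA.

V_SG = V_S − V_G = 10.8 − 9.03 = 1.77 V; V_SD = V_S − V_D = 10.8 − 5.1 = 5.7 V.
V_ov = V_SG − |V_tp| = 1.77 − 0.74 = 1.03 V.
Since V_SD = 5.7 V ≥ V_ov = 1.03 V, the device is in saturation.
I_D = ½ k_p V_ov² (1 + λ V_SD) = 0.5 × 6.5 × 1.03² × (1 + 0.098 × 5.7) = 5.37 mA.

Saturation; I_D = 5.37 mA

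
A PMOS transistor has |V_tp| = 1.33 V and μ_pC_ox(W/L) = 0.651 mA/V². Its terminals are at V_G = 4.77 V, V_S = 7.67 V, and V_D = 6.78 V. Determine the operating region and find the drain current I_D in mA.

V_SG = V_S − V_G = 7.67 − 4.77 = 2.9 V; V_SD = V_S − V_D = 7.67 − 6.78 = 0.89 V.
V_ov = V_SG − |V_tp| = 2.9 − 1.33 = 1.57 V.
Since V_SD = 0.89 V < V_ov = 1.57 V, the device is in the triode region.
I_D = k_p [V_ov · V_SD − ½ V_SD²] = 0.651 × [1.57 × 0.89 − 0.5 × 0.89²] = 0.652 mA.

Triode; I_D = 0.652 mA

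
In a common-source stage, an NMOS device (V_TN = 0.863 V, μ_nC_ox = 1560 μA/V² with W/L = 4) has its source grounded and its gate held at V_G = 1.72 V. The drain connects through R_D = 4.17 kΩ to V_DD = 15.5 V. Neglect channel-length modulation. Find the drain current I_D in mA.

V_GS = V_G = 1.72 V, so V_ov = 1.72 − 0.863 = 0.857 V.
k_n = μ_nC_ox · (W/L) = 6.24 mA/V².
Assume saturation: I_D = ½ k_n V_ov² = 0.5 × 6.24 × 0.857² = 2.29 mA, giving V_DS = V_DD − I_D R_D = 15.5 − 2.29 × 4.17 = 5.94 V.
V_DS = 5.94 V ≥ V_ov = 0.857 V, confirming saturation.

I_D = 2.29 mA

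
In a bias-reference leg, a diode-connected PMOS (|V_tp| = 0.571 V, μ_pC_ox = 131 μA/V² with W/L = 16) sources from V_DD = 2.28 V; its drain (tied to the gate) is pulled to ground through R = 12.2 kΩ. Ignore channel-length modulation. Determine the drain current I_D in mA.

With gate tied to drain, V_SG = V_SD ≥ V_SG − |V_tp|, so the device is in saturation.
k_p = μ_pC_ox · (W/L) = 2.096 mA/V².
KCL at the drain: ½ k_p (V_SG − |V_tp|)² = (V_DD − V_SG)/R.
Let x = V_SG − 0.571. Then 12.8 x² + x − 1.709 = 0, giving x = 0.329 V (positive root), so V_SG = 0.9 V.
I_D = (V_DD − V_SG)/R = (2.28 − 0.9) / 12.2 = 0.113 mA.

I_D = 0.113 mA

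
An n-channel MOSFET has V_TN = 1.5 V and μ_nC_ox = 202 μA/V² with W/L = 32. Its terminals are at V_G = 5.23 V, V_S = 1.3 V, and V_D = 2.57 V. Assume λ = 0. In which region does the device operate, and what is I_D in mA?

V_GS = V_G − V_S = 5.23 − 1.3 = 3.93 V; V_DS = V_D − V_S = 2.57 − 1.3 = 1.27 V.
k_n = μ_nC_ox · (W/L) = 6.464 mA/V².
V_ov = V_GS − V_TN = 3.93 − 1.5 = 2.43 V.
Since V_DS = 1.27 V < V_ov = 2.43 V, the device is in the triode region.
I_D = k_n [V_ov · V_DS − ½ V_DS²] = 6.464 × [2.43 × 1.27 − 0.5 × 1.27²] = 14.7 mA.

Triode; I_D = 14.7 mA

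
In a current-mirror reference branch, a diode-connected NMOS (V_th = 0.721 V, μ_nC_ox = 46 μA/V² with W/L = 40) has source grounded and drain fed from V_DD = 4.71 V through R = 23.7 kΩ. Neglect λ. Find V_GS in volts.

With gate tied to drain, V_GS = V_DS ≥ V_GS − V_th, so the device is in saturation.
k_n = μ_nC_ox · (W/L) = 1.84 mA/V².
KCL at the drain: ½ k_n (V_GS − V_th)² = (V_DD − V_GS)/R.
Let x = V_GS − 0.721. Then 21.8 x² + x − 3.989 = 0, giving x = 0.405 V (positive root), so V_GS = 1.13 V.
I_D = (V_DD − V_GS)/R = (4.71 − 1.13) / 23.7 = 0.151 mA.

V_GS = 1.13 V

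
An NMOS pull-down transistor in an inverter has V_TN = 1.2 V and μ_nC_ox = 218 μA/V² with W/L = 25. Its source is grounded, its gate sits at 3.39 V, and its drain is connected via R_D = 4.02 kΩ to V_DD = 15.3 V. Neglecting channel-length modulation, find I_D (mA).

V_GS = V_G = 3.39 V, so V_ov = 3.39 − 1.2 = 2.19 V.
k_n = μ_nC_ox · (W/L) = 5.45 mA/V².
Assume saturation: I_D = ½ k_n V_ov² = 0.5 × 5.45 × 2.19² = 13.1 mA, giving V_DS = V_DD − I_D R_D = 15.3 − 13.1 × 4.02 = -37.2 V.
But -37.2 V < V_ov = 2.19 V, so the device is actually in triode.
In triode I_D = k_n[V_ov V_DS − ½ V_DS²] and I_D = (V_DD − V_DS)/R_D. Equating: 11 V_DS² − 48.98 V_DS + 15.3 = 0, giving V_DS = 0.338 V (the root below V_ov).
I_D = (15.3 − 0.338) / 4.02 = 3.72 mA.

I_D = 3.72 mA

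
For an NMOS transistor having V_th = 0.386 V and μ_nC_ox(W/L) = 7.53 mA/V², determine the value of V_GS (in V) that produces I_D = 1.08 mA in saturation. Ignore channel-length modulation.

In saturation I_D = ½ k_n (V_GS − V_th)², so V_GS − V_th = √(2 I_D / k_n) = √(2 × 1.08 / 7.53) = 0.536 V.
V_GS = 0.386 + 0.536 = 0.922 V.

V_GS = 0.922 V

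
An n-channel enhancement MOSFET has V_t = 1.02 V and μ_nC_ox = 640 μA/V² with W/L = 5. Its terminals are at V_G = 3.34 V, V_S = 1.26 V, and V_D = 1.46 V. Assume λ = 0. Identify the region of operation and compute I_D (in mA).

V_GS = V_G − V_S = 3.34 − 1.26 = 2.08 V; V_DS = V_D − V_S = 1.46 − 1.26 = 0.2 V.
k_n = μ_nC_ox · (W/L) = 3.2 mA/V².
V_ov = V_GS − V_t = 2.08 − 1.02 = 1.06 V.
Since V_DS = 0.2 V < V_ov = 1.06 V, the device is in the triode region.
I_D = k_n [V_ov · V_DS − ½ V_DS²] = 3.2 × [1.06 × 0.2 − 0.5 × 0.2²] = 0.614 mA.

Triode; I_D = 0.614 mA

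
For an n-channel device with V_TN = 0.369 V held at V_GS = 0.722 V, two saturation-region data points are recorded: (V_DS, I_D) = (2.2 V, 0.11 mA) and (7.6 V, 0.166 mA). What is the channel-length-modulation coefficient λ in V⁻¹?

With V_GS fixed, I_D ∝ (1 + λ V_DS) in saturation, so I_D2/I_D1 = (1 + λ V_DS2)/(1 + λ V_DS1).
0.166/0.11 = 1.509 = (1 + 7.6 λ)/(1 + 2.2 λ).
Solving: λ (I_D1 V_DS2 − I_D2 V_DS1) = I_D2 − I_D1, so λ = (0.166 − 0.11) / (0.11 × 7.6 − 0.166 × 2.2) = 0.056 / 0.471 = 0.119 V⁻¹.

λ = 0.119 V⁻¹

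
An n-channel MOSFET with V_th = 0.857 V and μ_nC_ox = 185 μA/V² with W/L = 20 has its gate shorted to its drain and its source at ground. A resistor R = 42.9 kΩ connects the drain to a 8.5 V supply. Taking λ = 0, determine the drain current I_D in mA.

I_D = 0.171 mA

With gate tied to drain, V_GS = V_DS ≥ V_GS − V_th, so the device is in saturation.
k_n = μ_nC_ox · (W/L) = 3.7 mA/V².
KCL at the drain: ½ k_n (V_GS − V_th)² = (V_DD − V_GS)/R.
Let x = V_GS − 0.857. Then 79.4 x² + x − 7.643 = 0, giving x = 0.304 V (positive root), so V_GS = 1.16 V.
I_D = (V_DD − V_GS)/R = (8.5 − 1.16) / 42.9 = 0.171 mA.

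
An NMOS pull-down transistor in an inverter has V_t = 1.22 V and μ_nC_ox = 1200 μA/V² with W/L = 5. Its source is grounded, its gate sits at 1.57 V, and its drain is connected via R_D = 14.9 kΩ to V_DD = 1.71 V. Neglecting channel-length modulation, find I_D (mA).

V_GS = V_G = 1.57 V, so V_ov = 1.57 − 1.22 = 0.35 V.
k_n = μ_nC_ox · (W/L) = 6 mA/V².
Assume saturation: I_D = ½ k_n V_ov² = 0.5 × 6 × 0.35² = 0.368 mA, giving V_DS = V_DD − I_D R_D = 1.71 − 0.368 × 14.9 = -3.77 V.
But -3.77 V < V_ov = 0.35 V, so the device is actually in triode.
In triode I_D = k_n[V_ov V_DS − ½ V_DS²] and I_D = (V_DD − V_DS)/R_D. Equating: 44.7 V_DS² − 32.29 V_DS + 1.71 = 0, giving V_DS = 0.0575 V (the root below V_ov).
I_D = (1.71 − 0.0575) / 14.9 = 0.111 mA.

I_D = 0.111 mA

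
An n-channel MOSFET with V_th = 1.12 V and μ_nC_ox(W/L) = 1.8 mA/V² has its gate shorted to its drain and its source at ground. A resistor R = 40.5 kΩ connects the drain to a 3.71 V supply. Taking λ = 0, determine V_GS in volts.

With gate tied to drain, V_GS = V_DS ≥ V_GS − V_th, so the device is in saturation.
KCL at the drain: ½ k_n (V_GS − V_th)² = (V_DD − V_GS)/R.
Let x = V_GS − 1.12. Then 36.5 x² + x − 2.59 = 0, giving x = 0.253 V (positive root), so V_GS = 1.37 V.
I_D = (V_DD − V_GS)/R = (3.71 − 1.37) / 40.5 = 0.0577 mA.

V_GS = 1.37 V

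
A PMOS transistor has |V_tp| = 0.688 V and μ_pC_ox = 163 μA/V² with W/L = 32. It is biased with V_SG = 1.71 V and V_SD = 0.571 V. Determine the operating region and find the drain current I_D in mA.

k_p = μ_pC_ox · (W/L) = 5.216 mA/V².
V_ov = V_SG − |V_tp| = 1.71 − 0.688 = 1.02 V.
Since V_SD = 0.571 V < V_ov = 1.02 V, the device is in the triode region.
I_D = k_p [V_ov · V_SD − ½ V_SD²] = 5.216 × [1.02 × 0.571 − 0.5 × 0.571²] = 2.19 mA.

Triode; I_D = 2.19 mA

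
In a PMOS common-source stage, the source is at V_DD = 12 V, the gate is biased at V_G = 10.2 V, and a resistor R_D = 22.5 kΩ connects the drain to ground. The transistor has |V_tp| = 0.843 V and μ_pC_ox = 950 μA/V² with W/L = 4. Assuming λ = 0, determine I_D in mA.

I_D = 0.526 mA

V_SG = V_DD − V_G = 12 − 10.2 = 1.8 V, so V_ov = 1.8 − 0.843 = 0.957 V.
k_p = μ_pC_ox · (W/L) = 3.8 mA/V².
Assume saturation: I_D = ½ k_p V_ov² = 0.5 × 3.8 × 0.957² = 1.74 mA, giving V_SD = V_DD − I_D R_D = 12 − 1.74 × 22.5 = -27.2 V.
But -27.2 V < V_ov = 0.957 V, so the device is actually in triode.
In triode I_D = k_p[V_ov V_SD − ½ V_SD²] and I_D = (V_DD − V_SD)/R_D. Equating: 42.8 V_SD² − 82.82 V_SD + 12 = 0, giving V_SD = 0.158 V (the root below V_ov).
I_D = (12 − 0.158) / 22.5 = 0.526 mA.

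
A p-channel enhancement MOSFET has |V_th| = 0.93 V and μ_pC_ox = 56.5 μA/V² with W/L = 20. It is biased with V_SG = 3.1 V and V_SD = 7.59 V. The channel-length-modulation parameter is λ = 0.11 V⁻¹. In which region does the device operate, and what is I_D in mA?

k_p = μ_pC_ox · (W/L) = 1.13 mA/V².
V_ov = V_SG − |V_th| = 3.1 − 0.93 = 2.17 V.
Since V_SD = 7.59 V ≥ V_ov = 2.17 V, the device is in saturation.
I_D = ½ k_p V_ov² (1 + λ V_SD) = 0.5 × 1.13 × 2.17² × (1 + 0.11 × 7.59) = 4.88 mA.

Saturation; I_D = 4.88 mA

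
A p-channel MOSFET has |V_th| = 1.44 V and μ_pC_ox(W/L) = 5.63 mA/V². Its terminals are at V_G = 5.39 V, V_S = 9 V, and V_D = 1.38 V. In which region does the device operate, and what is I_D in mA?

Saturation; I_D = 13.3 mA

V_SG = V_S − V_G = 9 − 5.39 = 3.61 V; V_SD = V_S − V_D = 9 − 1.38 = 7.62 V.
V_ov = V_SG − |V_th| = 3.61 − 1.44 = 2.17 V.
Since V_SD = 7.62 V ≥ V_ov = 2.17 V, the device is in saturation.
I_D = ½ k_p V_ov² = 0.5 × 5.63 × 2.17² = 13.3 mA.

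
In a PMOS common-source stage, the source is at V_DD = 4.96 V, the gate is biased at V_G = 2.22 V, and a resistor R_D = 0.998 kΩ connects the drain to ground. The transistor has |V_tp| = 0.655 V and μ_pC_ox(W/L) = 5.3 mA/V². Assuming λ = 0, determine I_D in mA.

I_D = 4.51 mA

V_SG = V_DD − V_G = 4.96 − 2.22 = 2.74 V, so V_ov = 2.74 − 0.655 = 2.08 V.
Assume saturation: I_D = ½ k_p V_ov² = 0.5 × 5.3 × 2.08² = 11.5 mA, giving V_SD = V_DD − I_D R_D = 4.96 − 11.5 × 0.998 = -6.54 V.
But -6.54 V < V_ov = 2.08 V, so the device is actually in triode.
In triode I_D = k_p[V_ov V_SD − ½ V_SD²] and I_D = (V_DD − V_SD)/R_D. Equating: 2.64 V_SD² − 12.03 V_SD + 4.96 = 0, giving V_SD = 0.459 V (the root below V_ov).
I_D = (4.96 − 0.459) / 0.998 = 4.51 mA.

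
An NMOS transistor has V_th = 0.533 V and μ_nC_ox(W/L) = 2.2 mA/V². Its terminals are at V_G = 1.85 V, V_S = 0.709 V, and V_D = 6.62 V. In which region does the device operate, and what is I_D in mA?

V_GS = V_G − V_S = 1.85 − 0.709 = 1.14 V; V_DS = V_D − V_S = 6.62 − 0.709 = 5.91 V.
V_ov = V_GS − V_th = 1.14 − 0.533 = 0.608 V.
Since V_DS = 5.91 V ≥ V_ov = 0.608 V, the device is in saturation.
I_D = ½ k_n V_ov² = 0.5 × 2.2 × 0.608² = 0.407 mA.

Saturation; I_D = 0.407 mA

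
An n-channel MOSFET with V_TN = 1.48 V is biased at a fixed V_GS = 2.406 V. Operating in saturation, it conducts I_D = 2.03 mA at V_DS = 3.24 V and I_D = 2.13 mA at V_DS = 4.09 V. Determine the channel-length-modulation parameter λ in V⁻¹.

With V_GS fixed, I_D ∝ (1 + λ V_DS) in saturation, so I_D2/I_D1 = (1 + λ V_DS2)/(1 + λ V_DS1).
2.13/2.03 = 1.049 = (1 + 4.09 λ)/(1 + 3.24 λ).
Solving: λ (I_D1 V_DS2 − I_D2 V_DS1) = I_D2 − I_D1, so λ = (2.13 − 2.03) / (2.03 × 4.09 − 2.13 × 3.24) = 0.1 / 1.4 = 0.0714 V⁻¹.

λ = 0.0714 V⁻¹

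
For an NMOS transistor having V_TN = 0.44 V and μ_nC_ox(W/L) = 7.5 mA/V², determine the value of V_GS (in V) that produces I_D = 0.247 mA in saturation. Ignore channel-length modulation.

V_GS = 0.697 V

In saturation I_D = ½ k_n (V_GS − V_TN)², so V_GS − V_TN = √(2 I_D / k_n) = √(2 × 0.247 / 7.5) = 0.257 V.
V_GS = 0.44 + 0.257 = 0.697 V.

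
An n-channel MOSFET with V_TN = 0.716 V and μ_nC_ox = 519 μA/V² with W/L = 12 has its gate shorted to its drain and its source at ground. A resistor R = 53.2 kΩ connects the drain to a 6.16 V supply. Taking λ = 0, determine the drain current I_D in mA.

I_D = 0.0990 mA

With gate tied to drain, V_GS = V_DS ≥ V_GS − V_TN, so the device is in saturation.
k_n = μ_nC_ox · (W/L) = 6.228 mA/V².
KCL at the drain: ½ k_n (V_GS − V_TN)² = (V_DD − V_GS)/R.
Let x = V_GS − 0.716. Then 166 x² + x − 5.444 = 0, giving x = 0.178 V (positive root), so V_GS = 0.894 V.
I_D = (V_DD − V_GS)/R = (6.16 − 0.894) / 53.2 = 0.099 mA.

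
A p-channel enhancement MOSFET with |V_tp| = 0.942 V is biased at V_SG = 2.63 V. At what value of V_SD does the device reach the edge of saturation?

The boundary between triode and saturation is V_SD = V_SG − |V_tp| = V_ov.
V_ov = 2.63 − 0.942 = 1.69 V.

V_SD,sat = 1.69 V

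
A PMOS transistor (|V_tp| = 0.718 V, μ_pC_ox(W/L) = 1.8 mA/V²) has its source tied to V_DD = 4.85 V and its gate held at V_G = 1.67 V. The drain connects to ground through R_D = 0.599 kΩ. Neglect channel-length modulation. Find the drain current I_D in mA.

V_SG = V_DD − V_G = 4.85 − 1.67 = 3.18 V, so V_ov = 3.18 − 0.718 = 2.46 V.
Assume saturation: I_D = ½ k_p V_ov² = 0.5 × 1.8 × 2.46² = 5.46 mA, giving V_SD = V_DD − I_D R_D = 4.85 − 5.46 × 0.599 = 1.58 V.
But 1.58 V < V_ov = 2.46 V, so the device is actually in triode.
In triode I_D = k_p[V_ov V_SD − ½ V_SD²] and I_D = (V_DD − V_SD)/R_D. Equating: 0.539 V_SD² − 3.655 V_SD + 4.85 = 0, giving V_SD = 1.81 V (the root below V_ov).
I_D = (4.85 − 1.81) / 0.599 = 5.07 mA.

I_D = 5.07 mA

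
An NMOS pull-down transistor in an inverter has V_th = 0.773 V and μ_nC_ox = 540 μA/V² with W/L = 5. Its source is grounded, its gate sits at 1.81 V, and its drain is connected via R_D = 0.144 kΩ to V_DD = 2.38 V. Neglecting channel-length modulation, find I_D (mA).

I_D = 1.45 mA

V_GS = V_G = 1.81 V, so V_ov = 1.81 − 0.773 = 1.04 V.
k_n = μ_nC_ox · (W/L) = 2.7 mA/V².
Assume saturation: I_D = ½ k_n V_ov² = 0.5 × 2.7 × 1.04² = 1.45 mA, giving V_DS = V_DD − I_D R_D = 2.38 − 1.45 × 0.144 = 2.17 V.
V_DS = 2.17 V ≥ V_ov = 1.04 V, confirming saturation.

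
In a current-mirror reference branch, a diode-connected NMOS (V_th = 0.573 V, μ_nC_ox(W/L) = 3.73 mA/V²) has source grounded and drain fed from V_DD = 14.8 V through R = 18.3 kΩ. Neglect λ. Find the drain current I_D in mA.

I_D = 0.743 mA

With gate tied to drain, V_GS = V_DS ≥ V_GS − V_th, so the device is in saturation.
KCL at the drain: ½ k_n (V_GS − V_th)² = (V_DD − V_GS)/R.
Let x = V_GS − 0.573. Then 34.1 x² + x − 14.23 = 0, giving x = 0.631 V (positive root), so V_GS = 1.2 V.
I_D = (V_DD − V_GS)/R = (14.8 − 1.2) / 18.3 = 0.743 mA.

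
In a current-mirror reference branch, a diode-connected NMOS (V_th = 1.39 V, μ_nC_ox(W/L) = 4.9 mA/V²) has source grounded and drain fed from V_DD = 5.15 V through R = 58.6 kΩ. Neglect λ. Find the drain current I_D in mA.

I_D = 0.0615 mA

With gate tied to drain, V_GS = V_DS ≥ V_GS − V_th, so the device is in saturation.
KCL at the drain: ½ k_n (V_GS − V_th)² = (V_DD − V_GS)/R.
Let x = V_GS − 1.39. Then 144 x² + x − 3.76 = 0, giving x = 0.158 V (positive root), so V_GS = 1.55 V.
I_D = (V_DD − V_GS)/R = (5.15 − 1.55) / 58.6 = 0.0615 mA.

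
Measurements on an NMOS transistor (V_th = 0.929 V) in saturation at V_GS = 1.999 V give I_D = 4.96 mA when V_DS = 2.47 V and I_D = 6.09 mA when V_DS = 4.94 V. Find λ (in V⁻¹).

λ = 0.119 V⁻¹

With V_GS fixed, I_D ∝ (1 + λ V_DS) in saturation, so I_D2/I_D1 = (1 + λ V_DS2)/(1 + λ V_DS1).
6.09/4.96 = 1.228 = (1 + 4.94 λ)/(1 + 2.47 λ).
Solving: λ (I_D1 V_DS2 − I_D2 V_DS1) = I_D2 − I_D1, so λ = (6.09 − 4.96) / (4.96 × 4.94 − 6.09 × 2.47) = 1.13 / 9.46 = 0.119 V⁻¹.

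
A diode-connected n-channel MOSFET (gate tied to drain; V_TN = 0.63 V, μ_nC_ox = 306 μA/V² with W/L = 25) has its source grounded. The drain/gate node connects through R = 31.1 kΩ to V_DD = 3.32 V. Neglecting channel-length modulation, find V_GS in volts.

With gate tied to drain, V_GS = V_DS ≥ V_GS − V_TN, so the device is in saturation.
k_n = μ_nC_ox · (W/L) = 7.65 mA/V².
KCL at the drain: ½ k_n (V_GS − V_TN)² = (V_DD − V_GS)/R.
Let x = V_GS − 0.63. Then 119 x² + x − 2.69 = 0, giving x = 0.146 V (positive root), so V_GS = 0.776 V.
I_D = (V_DD − V_GS)/R = (3.32 − 0.776) / 31.1 = 0.0818 mA.

V_GS = 0.776 V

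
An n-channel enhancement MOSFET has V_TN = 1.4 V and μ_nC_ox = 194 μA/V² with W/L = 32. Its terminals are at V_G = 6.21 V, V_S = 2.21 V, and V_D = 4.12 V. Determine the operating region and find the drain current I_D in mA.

V_GS = V_G − V_S = 6.21 − 2.21 = 4 V; V_DS = V_D − V_S = 4.12 − 2.21 = 1.91 V.
k_n = μ_nC_ox · (W/L) = 6.208 mA/V².
V_ov = V_GS − V_TN = 4 − 1.4 = 2.6 V.
Since V_DS = 1.91 V < V_ov = 2.6 V, the device is in the triode region.
I_D = k_n [V_ov · V_DS − ½ V_DS²] = 6.208 × [2.6 × 1.91 − 0.5 × 1.91²] = 19.5 mA.

Triode; I_D = 19.5 mA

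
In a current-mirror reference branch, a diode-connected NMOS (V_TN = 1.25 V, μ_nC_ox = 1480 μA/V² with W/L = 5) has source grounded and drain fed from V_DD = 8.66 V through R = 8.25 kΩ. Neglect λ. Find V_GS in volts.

With gate tied to drain, V_GS = V_DS ≥ V_GS − V_TN, so the device is in saturation.
k_n = μ_nC_ox · (W/L) = 7.4 mA/V².
KCL at the drain: ½ k_n (V_GS − V_TN)² = (V_DD − V_GS)/R.
Let x = V_GS − 1.25. Then 30.5 x² + x − 7.41 = 0, giving x = 0.477 V (positive root), so V_GS = 1.73 V.
I_D = (V_DD − V_GS)/R = (8.66 − 1.73) / 8.25 = 0.84 mA.

V_GS = 1.73 V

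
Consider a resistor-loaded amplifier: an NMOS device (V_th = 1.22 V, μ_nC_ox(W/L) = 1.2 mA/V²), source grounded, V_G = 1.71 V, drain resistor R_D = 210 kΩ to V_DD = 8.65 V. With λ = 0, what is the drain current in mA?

V_GS = V_G = 1.71 V, so V_ov = 1.71 − 1.22 = 0.49 V.
Assume saturation: I_D = ½ k_n V_ov² = 0.5 × 1.2 × 0.49² = 0.144 mA, giving V_DS = V_DD − I_D R_D = 8.65 − 0.144 × 210 = -21.6 V.
But -21.6 V < V_ov = 0.49 V, so the device is actually in triode.
In triode I_D = k_n[V_ov V_DS − ½ V_DS²] and I_D = (V_DD − V_DS)/R_D. Equating: 126 V_DS² − 124.5 V_DS + 8.65 = 0, giving V_DS = 0.0752 V (the root below V_ov).
I_D = (8.65 − 0.0752) / 210 = 0.0408 mA.

I_D = 0.0408 mA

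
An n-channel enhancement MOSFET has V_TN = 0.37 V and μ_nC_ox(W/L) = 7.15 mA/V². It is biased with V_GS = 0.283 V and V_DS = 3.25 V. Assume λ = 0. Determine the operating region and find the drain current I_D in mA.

V_GS = 0.283 V < V_TN = 0.37 V, so the transistor is in cutoff.

Cutoff; I_D = 0 mA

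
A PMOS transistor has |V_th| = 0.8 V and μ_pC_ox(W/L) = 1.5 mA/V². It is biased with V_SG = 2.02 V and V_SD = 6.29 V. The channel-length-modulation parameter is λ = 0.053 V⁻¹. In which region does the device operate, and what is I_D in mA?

V_ov = V_SG − |V_th| = 2.02 − 0.8 = 1.22 V.
Since V_SD = 6.29 V ≥ V_ov = 1.22 V, the device is in saturation.
I_D = ½ k_p V_ov² (1 + λ V_SD) = 0.5 × 1.5 × 1.22² × (1 + 0.053 × 6.29) = 1.49 mA.

Saturation; I_D = 1.49 mA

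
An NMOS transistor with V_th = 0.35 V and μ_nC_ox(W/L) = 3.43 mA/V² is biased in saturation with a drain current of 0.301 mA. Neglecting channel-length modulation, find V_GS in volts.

In saturation I_D = ½ k_n (V_GS − V_th)², so V_GS − V_th = √(2 I_D / k_n) = √(2 × 0.301 / 3.43) = 0.419 V.
V_GS = 0.35 + 0.419 = 0.769 V.

V_GS = 0.769 V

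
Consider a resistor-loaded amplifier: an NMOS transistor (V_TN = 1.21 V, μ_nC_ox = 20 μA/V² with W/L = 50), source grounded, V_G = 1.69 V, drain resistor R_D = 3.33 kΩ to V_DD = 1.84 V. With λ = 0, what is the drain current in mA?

V_GS = V_G = 1.69 V, so V_ov = 1.69 − 1.21 = 0.48 V.
k_n = μ_nC_ox · (W/L) = 1 mA/V².
Assume saturation: I_D = ½ k_n V_ov² = 0.5 × 1 × 0.48² = 0.115 mA, giving V_DS = V_DD − I_D R_D = 1.84 − 0.115 × 3.33 = 1.46 V.
V_DS = 1.46 V ≥ V_ov = 0.48 V, confirming saturation.

I_D = 0.115 mA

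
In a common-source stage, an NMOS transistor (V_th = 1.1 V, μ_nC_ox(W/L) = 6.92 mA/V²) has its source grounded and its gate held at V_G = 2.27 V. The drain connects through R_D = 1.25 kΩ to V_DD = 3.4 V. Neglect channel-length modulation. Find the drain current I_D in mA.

I_D = 2.44 mA

V_GS = V_G = 2.27 V, so V_ov = 2.27 − 1.1 = 1.17 V.
Assume saturation: I_D = ½ k_n V_ov² = 0.5 × 6.92 × 1.17² = 4.74 mA, giving V_DS = V_DD − I_D R_D = 3.4 − 4.74 × 1.25 = -2.52 V.
But -2.52 V < V_ov = 1.17 V, so the device is actually in triode.
In triode I_D = k_n[V_ov V_DS − ½ V_DS²] and I_D = (V_DD − V_DS)/R_D. Equating: 4.33 V_DS² − 11.12 V_DS + 3.4 = 0, giving V_DS = 0.355 V (the root below V_ov).
I_D = (3.4 − 0.355) / 1.25 = 2.44 mA.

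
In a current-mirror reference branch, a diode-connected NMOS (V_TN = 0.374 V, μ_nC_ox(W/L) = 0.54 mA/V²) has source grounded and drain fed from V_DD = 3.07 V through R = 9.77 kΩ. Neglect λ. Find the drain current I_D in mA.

With gate tied to drain, V_GS = V_DS ≥ V_GS − V_TN, so the device is in saturation.
KCL at the drain: ½ k_n (V_GS − V_TN)² = (V_DD − V_GS)/R.
Let x = V_GS − 0.374. Then 2.64 x² + x − 2.696 = 0, giving x = 0.839 V (positive root), so V_GS = 1.21 V.
I_D = (V_DD − V_GS)/R = (3.07 − 1.21) / 9.77 = 0.19 mA.

I_D = 0.190 mA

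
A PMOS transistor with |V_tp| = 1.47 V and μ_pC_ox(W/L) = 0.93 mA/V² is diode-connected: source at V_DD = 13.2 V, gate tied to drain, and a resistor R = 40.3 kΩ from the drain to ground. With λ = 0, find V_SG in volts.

V_SG = 2.23 V

With gate tied to drain, V_SG = V_SD ≥ V_SG − |V_tp|, so the device is in saturation.
KCL at the drain: ½ k_p (V_SG − |V_tp|)² = (V_DD − V_SG)/R.
Let x = V_SG − 1.47. Then 18.7 x² + x − 11.73 = 0, giving x = 0.765 V (positive root), so V_SG = 2.23 V.
I_D = (V_DD − V_SG)/R = (13.2 − 2.23) / 40.3 = 0.272 mA.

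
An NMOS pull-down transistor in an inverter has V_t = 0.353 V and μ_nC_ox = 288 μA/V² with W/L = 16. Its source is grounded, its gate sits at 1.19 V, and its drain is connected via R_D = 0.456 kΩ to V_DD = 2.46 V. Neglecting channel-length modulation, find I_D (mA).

I_D = 1.61 mA

V_GS = V_G = 1.19 V, so V_ov = 1.19 − 0.353 = 0.837 V.
k_n = μ_nC_ox · (W/L) = 4.608 mA/V².
Assume saturation: I_D = ½ k_n V_ov² = 0.5 × 4.608 × 0.837² = 1.61 mA, giving V_DS = V_DD − I_D R_D = 2.46 − 1.61 × 0.456 = 1.72 V.
V_DS = 1.72 V ≥ V_ov = 0.837 V, confirming saturation.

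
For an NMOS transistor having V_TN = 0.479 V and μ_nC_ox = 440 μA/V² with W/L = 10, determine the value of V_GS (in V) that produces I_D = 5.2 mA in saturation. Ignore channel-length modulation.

k_n = μ_nC_ox · (W/L) = 4.4 mA/V².
In saturation I_D = ½ k_n (V_GS − V_TN)², so V_GS − V_TN = √(2 I_D / k_n) = √(2 × 5.2 / 4.4) = 1.54 V.
V_GS = 0.479 + 1.54 = 2.02 V.

V_GS = 2.02 V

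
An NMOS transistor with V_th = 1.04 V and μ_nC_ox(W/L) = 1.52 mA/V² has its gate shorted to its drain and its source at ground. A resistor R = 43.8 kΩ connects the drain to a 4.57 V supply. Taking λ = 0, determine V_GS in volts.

V_GS = 1.35 V

With gate tied to drain, V_GS = V_DS ≥ V_GS − V_th, so the device is in saturation.
KCL at the drain: ½ k_n (V_GS − V_th)² = (V_DD − V_GS)/R.
Let x = V_GS − 1.04. Then 33.3 x² + x − 3.53 = 0, giving x = 0.311 V (positive root), so V_GS = 1.35 V.
I_D = (V_DD − V_GS)/R = (4.57 − 1.35) / 43.8 = 0.0735 mA.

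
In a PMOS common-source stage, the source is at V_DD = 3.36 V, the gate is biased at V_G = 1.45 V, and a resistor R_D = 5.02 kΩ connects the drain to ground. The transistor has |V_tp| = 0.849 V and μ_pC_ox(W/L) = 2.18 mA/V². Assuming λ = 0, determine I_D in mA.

I_D = 0.608 mA

V_SG = V_DD − V_G = 3.36 − 1.45 = 1.91 V, so V_ov = 1.91 − 0.849 = 1.06 V.
Assume saturation: I_D = ½ k_p V_ov² = 0.5 × 2.18 × 1.06² = 1.23 mA, giving V_SD = V_DD − I_D R_D = 3.36 − 1.23 × 5.02 = -2.8 V.
But -2.8 V < V_ov = 1.06 V, so the device is actually in triode.
In triode I_D = k_p[V_ov V_SD − ½ V_SD²] and I_D = (V_DD − V_SD)/R_D. Equating: 5.47 V_SD² − 12.61 V_SD + 3.36 = 0, giving V_SD = 0.307 V (the root below V_ov).
I_D = (3.36 − 0.307) / 5.02 = 0.608 mA.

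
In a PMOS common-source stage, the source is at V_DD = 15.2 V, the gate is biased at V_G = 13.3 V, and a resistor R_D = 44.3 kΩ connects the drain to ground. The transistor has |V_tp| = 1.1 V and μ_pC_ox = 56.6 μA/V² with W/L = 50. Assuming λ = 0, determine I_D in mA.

V_SG = V_DD − V_G = 15.2 − 13.3 = 1.9 V, so V_ov = 1.9 − 1.1 = 0.8 V.
k_p = μ_pC_ox · (W/L) = 2.83 mA/V².
Assume saturation: I_D = ½ k_p V_ov² = 0.5 × 2.83 × 0.8² = 0.906 mA, giving V_SD = V_DD − I_D R_D = 15.2 − 0.906 × 44.3 = -24.9 V.
But -24.9 V < V_ov = 0.8 V, so the device is actually in triode.
In triode I_D = k_p[V_ov V_SD − ½ V_SD²] and I_D = (V_DD − V_SD)/R_D. Equating: 62.7 V_SD² − 101.3 V_SD + 15.2 = 0, giving V_SD = 0.167 V (the root below V_ov).
I_D = (15.2 − 0.167) / 44.3 = 0.339 mA.

I_D = 0.339 mA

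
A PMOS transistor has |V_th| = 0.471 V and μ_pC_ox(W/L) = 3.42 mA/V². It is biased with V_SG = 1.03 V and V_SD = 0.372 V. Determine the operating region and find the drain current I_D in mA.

Triode; I_D = 0.475 mA

V_ov = V_SG − |V_th| = 1.03 − 0.471 = 0.559 V.
Since V_SD = 0.372 V < V_ov = 0.559 V, the device is in the triode region.
I_D = k_p [V_ov · V_SD − ½ V_SD²] = 3.42 × [0.559 × 0.372 − 0.5 × 0.372²] = 0.475 mA.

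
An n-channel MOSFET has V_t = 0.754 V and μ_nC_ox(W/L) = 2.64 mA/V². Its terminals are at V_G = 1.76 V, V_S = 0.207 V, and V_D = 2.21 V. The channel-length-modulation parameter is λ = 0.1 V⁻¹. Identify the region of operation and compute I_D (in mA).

Saturation; I_D = 1.01 mA

V_GS = V_G − V_S = 1.76 − 0.207 = 1.55 V; V_DS = V_D − V_S = 2.21 − 0.207 = 2 V.
V_ov = V_GS − V_t = 1.55 − 0.754 = 0.799 V.
Since V_DS = 2 V ≥ V_ov = 0.799 V, the device is in saturation.
I_D = ½ k_n V_ov² (1 + λ V_DS) = 0.5 × 2.64 × 0.799² × (1 + 0.1 × 2) = 1.01 mA.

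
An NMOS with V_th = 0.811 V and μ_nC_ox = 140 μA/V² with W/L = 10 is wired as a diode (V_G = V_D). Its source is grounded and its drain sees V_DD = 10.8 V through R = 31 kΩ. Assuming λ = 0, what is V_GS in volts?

V_GS = 1.47 V

With gate tied to drain, V_GS = V_DS ≥ V_GS − V_th, so the device is in saturation.
k_n = μ_nC_ox · (W/L) = 1.4 mA/V².
KCL at the drain: ½ k_n (V_GS − V_th)² = (V_DD − V_GS)/R.
Let x = V_GS − 0.811. Then 21.7 x² + x − 9.989 = 0, giving x = 0.656 V (positive root), so V_GS = 1.47 V.
I_D = (V_DD − V_GS)/R = (10.8 − 1.47) / 31 = 0.301 mA.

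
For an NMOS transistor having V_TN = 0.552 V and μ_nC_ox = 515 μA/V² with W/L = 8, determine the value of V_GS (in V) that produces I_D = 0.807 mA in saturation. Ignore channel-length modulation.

V_GS = 1.18 V

k_n = μ_nC_ox · (W/L) = 4.12 mA/V².
In saturation I_D = ½ k_n (V_GS − V_TN)², so V_GS − V_TN = √(2 I_D / k_n) = √(2 × 0.807 / 4.12) = 0.626 V.
V_GS = 0.552 + 0.626 = 1.18 V.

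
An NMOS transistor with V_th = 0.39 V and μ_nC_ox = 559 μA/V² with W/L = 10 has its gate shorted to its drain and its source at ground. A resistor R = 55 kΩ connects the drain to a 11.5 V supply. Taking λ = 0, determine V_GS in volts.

With gate tied to drain, V_GS = V_DS ≥ V_GS − V_th, so the device is in saturation.
k_n = μ_nC_ox · (W/L) = 5.59 mA/V².
KCL at the drain: ½ k_n (V_GS − V_th)² = (V_DD − V_GS)/R.
Let x = V_GS − 0.39. Then 154 x² + x − 11.11 = 0, giving x = 0.266 V (positive root), so V_GS = 0.656 V.
I_D = (V_DD − V_GS)/R = (11.5 − 0.656) / 55 = 0.197 mA.

V_GS = 0.656 V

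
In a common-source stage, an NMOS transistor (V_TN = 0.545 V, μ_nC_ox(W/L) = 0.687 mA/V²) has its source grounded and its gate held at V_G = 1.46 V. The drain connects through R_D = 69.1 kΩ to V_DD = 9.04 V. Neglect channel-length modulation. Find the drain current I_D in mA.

V_GS = V_G = 1.46 V, so V_ov = 1.46 − 0.545 = 0.915 V.
Assume saturation: I_D = ½ k_n V_ov² = 0.5 × 0.687 × 0.915² = 0.288 mA, giving V_DS = V_DD − I_D R_D = 9.04 − 0.288 × 69.1 = -10.8 V.
But -10.8 V < V_ov = 0.915 V, so the device is actually in triode.
In triode I_D = k_n[V_ov V_DS − ½ V_DS²] and I_D = (V_DD − V_DS)/R_D. Equating: 23.7 V_DS² − 44.44 V_DS + 9.04 = 0, giving V_DS = 0.232 V (the root below V_ov).
I_D = (9.04 − 0.232) / 69.1 = 0.127 mA.

I_D = 0.127 mA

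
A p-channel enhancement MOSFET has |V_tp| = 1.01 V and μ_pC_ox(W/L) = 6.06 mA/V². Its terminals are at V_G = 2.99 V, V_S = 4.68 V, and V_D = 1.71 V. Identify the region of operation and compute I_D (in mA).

V_SG = V_S − V_G = 4.68 − 2.99 = 1.69 V; V_SD = V_S − V_D = 4.68 − 1.71 = 2.97 V.
V_ov = V_SG − |V_tp| = 1.69 − 1.01 = 0.68 V.
Since V_SD = 2.97 V ≥ V_ov = 0.68 V, the device is in saturation.
I_D = ½ k_p V_ov² = 0.5 × 6.06 × 0.68² = 1.4 mA.

Saturation; I_D = 1.40 mA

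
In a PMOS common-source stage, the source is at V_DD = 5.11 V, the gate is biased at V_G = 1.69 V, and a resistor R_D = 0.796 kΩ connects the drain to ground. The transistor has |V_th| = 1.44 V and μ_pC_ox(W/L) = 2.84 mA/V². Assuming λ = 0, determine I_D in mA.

I_D = 4.83 mA

V_SG = V_DD − V_G = 5.11 − 1.69 = 3.42 V, so V_ov = 3.42 − 1.44 = 1.98 V.
Assume saturation: I_D = ½ k_p V_ov² = 0.5 × 2.84 × 1.98² = 5.57 mA, giving V_SD = V_DD − I_D R_D = 5.11 − 5.57 × 0.796 = 0.679 V.
But 0.679 V < V_ov = 1.98 V, so the device is actually in triode.
In triode I_D = k_p[V_ov V_SD − ½ V_SD²] and I_D = (V_DD − V_SD)/R_D. Equating: 1.13 V_SD² − 5.476 V_SD + 5.11 = 0, giving V_SD = 1.26 V (the root below V_ov).
I_D = (5.11 − 1.26) / 0.796 = 4.83 mA.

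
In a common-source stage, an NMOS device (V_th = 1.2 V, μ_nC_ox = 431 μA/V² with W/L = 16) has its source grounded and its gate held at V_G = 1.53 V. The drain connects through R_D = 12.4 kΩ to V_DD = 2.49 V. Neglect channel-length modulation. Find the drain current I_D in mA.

V_GS = V_G = 1.53 V, so V_ov = 1.53 − 1.2 = 0.33 V.
k_n = μ_nC_ox · (W/L) = 6.896 mA/V².
Assume saturation: I_D = ½ k_n V_ov² = 0.5 × 6.896 × 0.33² = 0.375 mA, giving V_DS = V_DD − I_D R_D = 2.49 − 0.375 × 12.4 = -2.17 V.
But -2.17 V < V_ov = 0.33 V, so the device is actually in triode.
In triode I_D = k_n[V_ov V_DS − ½ V_DS²] and I_D = (V_DD − V_DS)/R_D. Equating: 42.8 V_DS² − 29.22 V_DS + 2.49 = 0, giving V_DS = 0.0998 V (the root below V_ov).
I_D = (2.49 − 0.0998) / 12.4 = 0.193 mA.

I_D = 0.193 mA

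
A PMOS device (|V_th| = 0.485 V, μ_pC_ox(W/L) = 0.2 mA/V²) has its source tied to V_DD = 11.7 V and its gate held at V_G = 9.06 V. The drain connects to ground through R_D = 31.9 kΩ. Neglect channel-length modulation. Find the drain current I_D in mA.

V_SG = V_DD − V_G = 11.7 − 9.06 = 2.64 V, so V_ov = 2.64 − 0.485 = 2.15 V.
Assume saturation: I_D = ½ k_p V_ov² = 0.5 × 0.2 × 2.15² = 0.464 mA, giving V_SD = V_DD − I_D R_D = 11.7 − 0.464 × 31.9 = -3.11 V.
But -3.11 V < V_ov = 2.15 V, so the device is actually in triode.
In triode I_D = k_p[V_ov V_SD − ½ V_SD²] and I_D = (V_DD − V_SD)/R_D. Equating: 3.19 V_SD² − 14.75 V_SD + 11.7 = 0, giving V_SD = 1.02 V (the root below V_ov).
I_D = (11.7 − 1.02) / 31.9 = 0.335 mA.

I_D = 0.335 mA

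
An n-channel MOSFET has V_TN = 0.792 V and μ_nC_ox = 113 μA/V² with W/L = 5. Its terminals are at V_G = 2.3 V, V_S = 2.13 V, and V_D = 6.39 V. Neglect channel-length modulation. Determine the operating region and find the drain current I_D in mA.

V_GS = V_G − V_S = 2.3 − 2.13 = 0.17 V; V_DS = V_D − V_S = 6.39 − 2.13 = 4.26 V.
V_GS = 0.17 V < V_TN = 0.792 V, so the transistor is in cutoff.

Cutoff; I_D = 0 mA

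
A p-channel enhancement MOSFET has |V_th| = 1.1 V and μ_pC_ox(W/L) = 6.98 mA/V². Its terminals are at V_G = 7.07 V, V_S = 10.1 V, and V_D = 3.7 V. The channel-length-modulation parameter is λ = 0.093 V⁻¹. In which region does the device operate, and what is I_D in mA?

V_SG = V_S − V_G = 10.1 − 7.07 = 3.03 V; V_SD = V_S − V_D = 10.1 − 3.7 = 6.4 V.
V_ov = V_SG − |V_th| = 3.03 − 1.1 = 1.93 V.
Since V_SD = 6.4 V ≥ V_ov = 1.93 V, the device is in saturation.
I_D = ½ k_p V_ov² (1 + λ V_SD) = 0.5 × 6.98 × 1.93² × (1 + 0.093 × 6.4) = 20.7 mA.

Saturation; I_D = 20.7 mA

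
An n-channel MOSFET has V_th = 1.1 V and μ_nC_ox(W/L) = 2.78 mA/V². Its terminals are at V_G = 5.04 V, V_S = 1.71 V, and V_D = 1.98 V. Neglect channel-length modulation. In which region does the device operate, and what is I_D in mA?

Triode; I_D = 1.57 mA

V_GS = V_G − V_S = 5.04 − 1.71 = 3.33 V; V_DS = V_D − V_S = 1.98 − 1.71 = 0.27 V.
V_ov = V_GS − V_th = 3.33 − 1.1 = 2.23 V.
Since V_DS = 0.27 V < V_ov = 2.23 V, the device is in the triode region.
I_D = k_n [V_ov · V_DS − ½ V_DS²] = 2.78 × [2.23 × 0.27 − 0.5 × 0.27²] = 1.57 mA.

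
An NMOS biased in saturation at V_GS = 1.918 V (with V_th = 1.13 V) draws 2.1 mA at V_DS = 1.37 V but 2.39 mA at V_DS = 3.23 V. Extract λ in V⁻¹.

With V_GS fixed, I_D ∝ (1 + λ V_DS) in saturation, so I_D2/I_D1 = (1 + λ V_DS2)/(1 + λ V_DS1).
2.39/2.1 = 1.138 = (1 + 3.23 λ)/(1 + 1.37 λ).
Solving: λ (I_D1 V_DS2 − I_D2 V_DS1) = I_D2 − I_D1, so λ = (2.39 − 2.1) / (2.1 × 3.23 − 2.39 × 1.37) = 0.29 / 3.51 = 0.0827 V⁻¹.

λ = 0.0827 V⁻¹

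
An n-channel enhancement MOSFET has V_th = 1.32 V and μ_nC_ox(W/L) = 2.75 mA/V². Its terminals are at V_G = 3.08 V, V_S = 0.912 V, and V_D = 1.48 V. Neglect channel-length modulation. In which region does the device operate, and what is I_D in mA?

Triode; I_D = 0.881 mA

V_GS = V_G − V_S = 3.08 − 0.912 = 2.17 V; V_DS = V_D − V_S = 1.48 − 0.912 = 0.568 V.
V_ov = V_GS − V_th = 2.17 − 1.32 = 0.848 V.
Since V_DS = 0.568 V < V_ov = 0.848 V, the device is in the triode region.
I_D = k_n [V_ov · V_DS − ½ V_DS²] = 2.75 × [0.848 × 0.568 − 0.5 × 0.568²] = 0.881 mA.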